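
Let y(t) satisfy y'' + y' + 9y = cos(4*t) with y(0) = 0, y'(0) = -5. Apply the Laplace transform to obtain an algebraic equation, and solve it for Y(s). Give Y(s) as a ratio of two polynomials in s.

Y(s) = (-5*s^2 + s - 80)/(s^4 + s^3 + 25*s^2 + 16*s + 144)

Transform both sides with L{·}.
Using L{y''} = s^2 Y - s·y(0) - y'(0) and L{y'} = sY - y(0), with y(0) = 0, y'(0) = -5, the left side becomes (s^2 + s + 9)Y - (-5).
The right side is L{cos(4*t)} = s/(s^2 + 16).
So (s^2 + s + 9)Y = s/(s^2 + 16) + (-5).
Solve for Y(s) and write it as one ratio of polynomials.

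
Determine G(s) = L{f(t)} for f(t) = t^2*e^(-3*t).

L{e^(-3t)} = 1/(s + 3).
Then apply L{t^2·g(t)} = (-1)^2 d^2/ds^2[H(s)] with H(s) = 1/(s + 3):
differentiating 2 times and applying the sign gives 2/(s + 3)^3.

G(s) = 2/(s + 3)^3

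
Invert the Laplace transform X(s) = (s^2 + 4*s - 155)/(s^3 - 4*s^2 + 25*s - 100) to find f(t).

Factor the denominator: s^3 - 4*s^2 + 25*s - 100 = (s - 4)*(s^2 + 25).
Partial fraction decomposition gives [-3/(s - 4)] + [4*s/(s^2 + 25)] + [20/(s^2 + 25)].
Invert each term: -3/(s - 4) ↔ -3e^(4t); 4·s/(s^2 + 25) ↔ 4cos(5t); 4·5/(s^2 + 25) ↔ 4sin(5t).

f(t) = -3*exp(4*t) + 4*sin(5*t) + 4*cos(5*t)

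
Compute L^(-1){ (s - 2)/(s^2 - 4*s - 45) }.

Rewrite the denominator: s^2 - 4*s - 45 = (s - 2)^2 - 49.
The form in (s - 2) signals a first-shifting-theorem factor e^(2t).
Since L{cosh(7t)} = s/(s^2 - 49), the inverse is e^(2*t)*cosh(7*t).

exp(2*t)*cosh(7*t)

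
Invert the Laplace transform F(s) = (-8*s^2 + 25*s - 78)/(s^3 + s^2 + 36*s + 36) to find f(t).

f(t) = 5*sin(6*t) - 5*cos(6*t) - 3*exp(-t)

Factor the denominator: s^3 + s^2 + 36*s + 36 = (s + 1)*(s^2 + 36).
Partial fraction decomposition gives [-3/(s + 1)] + [-5*s/(s^2 + 36)] + [30/(s^2 + 36)].
Invert each term: -3/(s + 1) ↔ -3e^(-t); -5·s/(s^2 + 36) ↔ -5cos(6t); 5·6/(s^2 + 36) ↔ 5sin(6t).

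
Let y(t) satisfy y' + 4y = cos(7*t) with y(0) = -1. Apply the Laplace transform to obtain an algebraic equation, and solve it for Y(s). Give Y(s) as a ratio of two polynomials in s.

Y(s) = (-s^2 + s - 49)/(s^3 + 4*s^2 + 49*s + 196)

Laplace-transform each side.
With L{y'} = sY - y(0) = sY - (-1): the LHS transforms to (s + 4)Y - (-1).
The right side is L{cos(7*t)} = s/(s^2 + 49).
So (s + 4)Y = s/(s^2 + 49) + (-1).
Isolate Y and clear denominators.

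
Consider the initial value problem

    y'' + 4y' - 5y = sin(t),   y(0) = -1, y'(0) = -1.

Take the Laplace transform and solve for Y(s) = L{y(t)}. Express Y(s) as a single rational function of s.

Y(s) = (-s^3 - 5*s^2 - s - 4)/(s^4 + 4*s^3 - 4*s^2 + 4*s - 5)

Apply the Laplace transform to the equation.
Using L{y''} = s^2 Y - s·y(0) - y'(0) and L{y'} = sY - y(0), with y(0) = -1, y'(0) = -1, the left side becomes (s^2 + 4*s - 5)Y - (-s - 5).
The right side is L{sin(t)} = 1/(s^2 + 1).
So (s^2 + 4*s - 5)Y = 1/(s^2 + 1) + (-s - 5).
Divide through and combine into a single rational function.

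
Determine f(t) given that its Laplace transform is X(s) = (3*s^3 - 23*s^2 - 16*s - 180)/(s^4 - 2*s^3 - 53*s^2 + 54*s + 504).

Factor the denominator: s^4 - 2*s^3 - 53*s^2 + 54*s + 504 = (s - 7)*(s - 4)*(s + 3)*(s + 6).
Partial fraction decomposition gives [2/(s - 4)] + [4/(s + 6)] + [-1/(s - 7)] + [-2/(s + 3)].
Invert each term: 2/(s - 4) ↔ 2e^(4t); 4/(s + 6) ↔ 4e^(-6t); -1/(s - 7) ↔ -e^(7t); -2/(s + 3) ↔ -2e^(-3t).

f(t) = -exp(7*t) + 2*exp(4*t) - 2*exp(-3*t) + 4*exp(-6*t)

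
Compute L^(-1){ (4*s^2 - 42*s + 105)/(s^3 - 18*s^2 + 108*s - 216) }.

-3*t^2*exp(6*t)/2 + 6*t*exp(6*t) + 4*exp(6*t)

Factor the denominator: s^3 - 18*s^2 + 108*s - 216 = (s - 6)^3.
Partial fraction decomposition gives [4/(s - 6)] + [6/(s - 6)^2] + [-3/(s - 6)^3].
Invert each term: 4/(s - 6) ↔ 4e^(6t); 6/(s - 6)^2 ↔ 6t·e^(6t); -3/(s - 6)^3 ↔ (-3/2)t^2·e^(6t).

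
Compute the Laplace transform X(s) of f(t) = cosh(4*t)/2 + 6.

X(s) = s/(2*(s^2 - 16)) + 6/s

By linearity of the Laplace transform, transform each term separately.
(1/2)·[L{cosh(4t)} = s/(s^2 - 16)]; L{6} = 6/s.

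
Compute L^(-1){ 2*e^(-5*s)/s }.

The factor e^(-5s) signals a time shift by c = 5 (second shifting theorem).
L{2} = 2/s, so L^-1{2/s} = 2.
Hence the inverse is u(t - 5) times that function evaluated at t - 5.

Heaviside(t - 5)*(2)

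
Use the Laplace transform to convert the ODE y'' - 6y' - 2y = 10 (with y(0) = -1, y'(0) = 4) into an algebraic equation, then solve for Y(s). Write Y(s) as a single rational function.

Transform both sides with L{·}.
With L{y''} = s^2 Y - s·y(0) - y'(0) and L{y'} = sY - y(0), with y(0) = -1, y'(0) = 4: the LHS transforms to (s^2 - 6*s - 2)Y - (-s + 10).
The right side is L{10} = 10/s.
So (s^2 - 6*s - 2)Y = 10/s + (-s + 10).
Isolate Y and clear denominators.

Y(s) = (-s^2 + 10*s + 10)/(s^3 - 6*s^2 - 2*s)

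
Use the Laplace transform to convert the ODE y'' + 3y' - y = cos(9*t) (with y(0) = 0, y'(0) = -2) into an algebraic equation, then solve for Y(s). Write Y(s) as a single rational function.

Y(s) = (-2*s^2 + s - 162)/(s^4 + 3*s^3 + 80*s^2 + 243*s - 81)

Apply the Laplace transform to the equation.
The derivative rules (L{y''} = s^2 Y - s·y(0) - y'(0) and L{y'} = sY - y(0), with y(0) = 0, y'(0) = -2) turn the left side into (s^2 + 3*s - 1)Y - (-2).
The right side is L{cos(9*t)} = s/(s^2 + 81).
So (s^2 + 3*s - 1)Y = s/(s^2 + 81) + (-2).
Isolate Y and clear denominators.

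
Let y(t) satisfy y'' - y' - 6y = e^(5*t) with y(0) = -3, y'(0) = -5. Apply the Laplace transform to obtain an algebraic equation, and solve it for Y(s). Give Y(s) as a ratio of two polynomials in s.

Y(s) = (-3*s^2 + 13*s + 11)/(s^3 - 6*s^2 - s + 30)

Apply the Laplace transform to the equation.
The derivative rules (L{y''} = s^2 Y - s·y(0) - y'(0) and L{y'} = sY - y(0), with y(0) = -3, y'(0) = -5) turn the left side into (s^2 - s - 6)Y - (-3*s - 2).
The right side is L{e^(5*t)} = 1/(s - 5).
So (s^2 - s - 6)Y = 1/(s - 5) + (-3*s - 2).
Divide through and combine into a single rational function.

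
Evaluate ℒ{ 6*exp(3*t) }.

6/(s - 3)

L{6} = 6/s.
By the first shifting theorem, multiplying by e^(3t) replaces s with s - 3.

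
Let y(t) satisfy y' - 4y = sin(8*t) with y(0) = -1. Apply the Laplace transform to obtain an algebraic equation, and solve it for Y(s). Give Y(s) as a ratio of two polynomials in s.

Y(s) = (-s^2 - 56)/(s^3 - 4*s^2 + 64*s - 256)

Laplace-transform each side.
Using L{y'} = sY - y(0) = sY - (-1), the left side becomes (s - 4)Y - (-1).
The right side is L{sin(8*t)} = 8/(s^2 + 64).
So (s - 4)Y = 8/(s^2 + 64) + (-1).
Divide through and combine into a single rational function.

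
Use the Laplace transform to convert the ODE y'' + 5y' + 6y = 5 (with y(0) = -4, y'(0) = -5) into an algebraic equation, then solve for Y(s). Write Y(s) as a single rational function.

Y(s) = (-4*s^2 - 25*s + 5)/(s^3 + 5*s^2 + 6*s)

Laplace-transform each side.
The derivative rules (L{y''} = s^2 Y - s·y(0) - y'(0) and L{y'} = sY - y(0), with y(0) = -4, y'(0) = -5) turn the left side into (s^2 + 5*s + 6)Y - (-4*s - 25).
The right side is L{5} = 5/s.
So (s^2 + 5*s + 6)Y = 5/s + (-4*s - 25).
Divide through and combine into a single rational function.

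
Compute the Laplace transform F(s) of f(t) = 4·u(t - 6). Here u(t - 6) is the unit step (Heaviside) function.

By the second shifting theorem, L{u(t - c)·g(t - c)} = e^(-cs)·G(s) with c = 6 and G(s) = L{g(t)}.
L{4} = 4/s.

F(s) = 4*exp(-6*s)/s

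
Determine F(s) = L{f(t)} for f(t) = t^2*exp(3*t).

L{e^(3t)} = 1/(s - 3).
Then apply L{t^2·g(t)} = (-1)^2 d^2/ds^2[G(s)] with G(s) = 1/(s - 3):
differentiating 2 times and applying the sign gives 2/(s - 3)^3.

F(s) = 2/(s - 3)^3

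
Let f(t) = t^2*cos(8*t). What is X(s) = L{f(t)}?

L{cos(8t)} = s/(s^2 + 64).
Then apply L{t^2·g(t)} = (-1)^2 d^2/ds^2[G(s)] with G(s) = s/(s^2 + 64):
differentiating 2 times and applying the sign gives 2*s*(s^2 - 192)/(s^2 + 64)^3.

X(s) = 2*s*(s^2 - 192)/(s^2 + 64)^3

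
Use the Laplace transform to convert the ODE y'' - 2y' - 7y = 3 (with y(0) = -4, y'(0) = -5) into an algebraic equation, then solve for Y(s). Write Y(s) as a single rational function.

Y(s) = (-4*s^2 + 3*s + 3)/(s^3 - 2*s^2 - 7*s)

Transform both sides with L{·}.
The derivative rules (L{y''} = s^2 Y - s·y(0) - y'(0) and L{y'} = sY - y(0), with y(0) = -4, y'(0) = -5) turn the left side into (s^2 - 2*s - 7)Y - (-4*s + 3).
The right side is L{3} = 3/s.
So (s^2 - 2*s - 7)Y = 3/s + (-4*s + 3).
Divide through and combine into a single rational function.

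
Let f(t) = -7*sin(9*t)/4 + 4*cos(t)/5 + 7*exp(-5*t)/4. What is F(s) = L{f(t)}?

The transform is linear, so treat each term independently.
(4/5)·[L{cos(t)} = s/(s^2 + 1)]; (-7/4)·[L{sin(9t)} = 9/(s^2 + 81)]; (7/4)·[L{e^(-5t)} = 1/(s + 5)].

F(s) = 4*s/(5*(s^2 + 1)) - 63/(4*(s^2 + 81)) + 7/(4*(s + 5))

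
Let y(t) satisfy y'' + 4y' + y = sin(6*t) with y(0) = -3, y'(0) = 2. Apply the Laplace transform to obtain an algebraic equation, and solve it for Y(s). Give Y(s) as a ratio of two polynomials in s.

Y(s) = (-3*s^3 - 10*s^2 - 108*s - 354)/(s^4 + 4*s^3 + 37*s^2 + 144*s + 36)

Apply the Laplace transform to the equation.
Using L{y''} = s^2 Y - s·y(0) - y'(0) and L{y'} = sY - y(0), with y(0) = -3, y'(0) = 2, the left side becomes (s^2 + 4*s + 1)Y - (-3*s - 10).
The right side is L{sin(6*t)} = 6/(s^2 + 36).
So (s^2 + 4*s + 1)Y = 6/(s^2 + 36) + (-3*s - 10).
Isolate Y and clear denominators.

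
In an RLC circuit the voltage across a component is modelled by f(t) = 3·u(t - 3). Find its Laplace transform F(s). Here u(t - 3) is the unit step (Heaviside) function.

By the second shifting theorem, L{u(t - c)·g(t - c)} = e^(-cs)·G(s) with c = 3 and G(s) = L{g(t)}.
L{3} = 3/s.

F(s) = 3*exp(-3*s)/s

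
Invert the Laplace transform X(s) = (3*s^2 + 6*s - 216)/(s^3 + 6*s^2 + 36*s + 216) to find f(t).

f(t) = -4*sin(6*t) + 5*cos(6*t) - 2*exp(-6*t)

Factor the denominator: s^3 + 6*s^2 + 36*s + 216 = (s + 6)*(s^2 + 36).
Partial fraction decomposition gives [-2/(s + 6)] + [5*s/(s^2 + 36)] + [-24/(s^2 + 36)].
Invert each term: -2/(s + 6) ↔ -2e^(-6t); 5·s/(s^2 + 36) ↔ 5cos(6t); -4·6/(s^2 + 36) ↔ -4sin(6t).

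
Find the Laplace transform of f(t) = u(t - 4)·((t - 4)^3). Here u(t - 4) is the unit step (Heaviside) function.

6*exp(-4*s)/s^4

By the second shifting theorem, L{u(t - c)·g(t - c)} = e^(-cs)·G(s) with c = 4 and G(s) = L{g(t)}.
L{t^3} = 3!/s^4 = 6/s^4.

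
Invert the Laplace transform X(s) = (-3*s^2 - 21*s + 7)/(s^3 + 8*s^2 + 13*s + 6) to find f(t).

Factor the denominator: s^3 + 8*s^2 + 13*s + 6 = (s + 1)^2*(s + 6).
Partial fraction decomposition gives [-4/(s + 1)] + [5/(s + 1)^2] + [1/(s + 6)].
Invert each term: -4/(s + 1) ↔ -4e^(-t); 5/(s + 1)^2 ↔ 5t·e^(-t); 1/(s + 6) ↔ e^(-6t).

f(t) = 5*t*exp(-t) - 4*exp(-t) + exp(-6*t)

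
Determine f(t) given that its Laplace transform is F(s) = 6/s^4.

Since L{t^3} = 3!/s^4 = 6/s^4, the inverse is t^3.

f(t) = t^3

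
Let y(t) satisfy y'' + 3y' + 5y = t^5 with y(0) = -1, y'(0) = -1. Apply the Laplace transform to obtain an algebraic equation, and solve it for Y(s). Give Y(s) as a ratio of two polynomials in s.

Take the Laplace transform of both sides.
The derivative rules (L{y''} = s^2 Y - s·y(0) - y'(0) and L{y'} = sY - y(0), with y(0) = -1, y'(0) = -1) turn the left side into (s^2 + 3*s + 5)Y - (-s - 4).
The right side is L{t^5} = 120/s^6.
So (s^2 + 3*s + 5)Y = 120/s^6 + (-s - 4).
Isolate Y and clear denominators.

Y(s) = (-s^7 - 4*s^6 + 120)/(s^8 + 3*s^7 + 5*s^6)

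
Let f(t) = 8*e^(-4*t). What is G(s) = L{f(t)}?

L{8} = 8/s.
By the first shifting theorem, multiplying by e^(-4t) replaces s with s + 4.

G(s) = 8/(s + 4)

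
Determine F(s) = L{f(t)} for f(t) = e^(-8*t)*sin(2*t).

L{sin(2t)} = 2/(s^2 + 4).
By the first shifting theorem, multiplying by e^(-8t) replaces s with s + 8.

F(s) = 2/((s + 8)^2 + 4)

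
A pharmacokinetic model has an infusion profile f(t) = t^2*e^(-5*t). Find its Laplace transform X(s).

X(s) = 2/(s + 5)^3

L{e^(-5t)} = 1/(s + 5).
Then apply L{t^2·g(t)} = (-1)^2 d^2/ds^2[G(s)] with G(s) = 1/(s + 5):
differentiating 2 times and applying the sign gives 2/(s + 5)^3.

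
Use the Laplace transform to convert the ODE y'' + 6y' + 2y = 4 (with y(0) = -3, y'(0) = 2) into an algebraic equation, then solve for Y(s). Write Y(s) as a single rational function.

Laplace-transform each side.
The derivative rules (L{y''} = s^2 Y - s·y(0) - y'(0) and L{y'} = sY - y(0), with y(0) = -3, y'(0) = 2) turn the left side into (s^2 + 6*s + 2)Y - (-3*s - 16).
The right side is L{4} = 4/s.
So (s^2 + 6*s + 2)Y = 4/s + (-3*s - 16).
Solve for Y(s) and write it as one ratio of polynomials.

Y(s) = (-3*s^2 - 16*s + 4)/(s^3 + 6*s^2 + 2*s)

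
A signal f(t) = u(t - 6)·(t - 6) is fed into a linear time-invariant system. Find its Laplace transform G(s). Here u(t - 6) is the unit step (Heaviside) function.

By the second shifting theorem, L{u(t - c)·g(t - c)} = e^(-cs)·H(s) with c = 6 and H(s) = L{g(t)}.
L{t} = 1!/s^2 = 1/s^2.

G(s) = exp(-6*s)/s^2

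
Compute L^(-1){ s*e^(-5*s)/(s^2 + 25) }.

The factor e^(-5s) signals a time shift by c = 5 (second shifting theorem).
L{cos(5t)} = s/(s^2 + 25), so L^-1{s/(s^2 + 25)} = cos(5*t).
Hence the inverse is u(t - 5) times that function evaluated at t - 5.

Heaviside(t - 5)*(cos(5*t - 25))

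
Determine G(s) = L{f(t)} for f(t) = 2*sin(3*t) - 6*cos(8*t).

Apply the Laplace transform termwise.
(2)·[L{sin(3t)} = 3/(s^2 + 9)]; (-6)·[L{cos(8t)} = s/(s^2 + 64)].

G(s) = -6*s/(s^2 + 64) + 6/(s^2 + 9)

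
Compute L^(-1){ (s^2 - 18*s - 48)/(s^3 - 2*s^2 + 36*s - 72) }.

-2*exp(2*t) - 2*sin(6*t) + 3*cos(6*t)

Factor the denominator: s^3 - 2*s^2 + 36*s - 72 = (s - 2)*(s^2 + 36).
Partial fraction decomposition gives [-2/(s - 2)] + [3*s/(s^2 + 36)] + [-12/(s^2 + 36)].
Invert each term: -2/(s - 2) ↔ -2e^(2t); 3·s/(s^2 + 36) ↔ 3cos(6t); -2·6/(s^2 + 36) ↔ -2sin(6t).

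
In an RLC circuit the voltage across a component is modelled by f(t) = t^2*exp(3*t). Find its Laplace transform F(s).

F(s) = 2/(s - 3)^3

L{e^(3t)} = 1/(s - 3).
Then apply L{t^2·g(t)} = (-1)^2 d^2/ds^2[G(s)] with G(s) = 1/(s - 3):
differentiating 2 times and applying the sign gives 2/(s - 3)^3.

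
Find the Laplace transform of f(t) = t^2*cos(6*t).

2*s*(s^2 - 108)/(s^2 + 36)^3

L{cos(6t)} = s/(s^2 + 36).
Then apply L{t^2·g(t)} = (-1)^2 d^2/ds^2[G(s)] with G(s) = s/(s^2 + 36):
differentiating 2 times and applying the sign gives 2*s*(s^2 - 108)/(s^2 + 36)^3.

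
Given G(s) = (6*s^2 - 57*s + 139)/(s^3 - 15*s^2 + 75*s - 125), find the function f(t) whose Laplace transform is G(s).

Factor the denominator: s^3 - 15*s^2 + 75*s - 125 = (s - 5)^3.
Partial fraction decomposition gives [6/(s - 5)] + [3/(s - 5)^2] + [4/(s - 5)^3].
Invert each term: 6/(s - 5) ↔ 6e^(5t); 3/(s - 5)^2 ↔ 3t·e^(5t); 4/(s - 5)^3 ↔ (2)t^2·e^(5t).

f(t) = 2*t^2*exp(5*t) + 3*t*exp(5*t) + 6*exp(5*t)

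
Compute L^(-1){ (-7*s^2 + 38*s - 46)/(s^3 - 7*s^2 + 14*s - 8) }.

-exp(4*t) - exp(2*t) - 5*exp(t)

Factor the denominator: s^3 - 7*s^2 + 14*s - 8 = (s - 4)*(s - 2)*(s - 1).
Partial fraction decomposition gives [-5/(s - 1)] + [-1/(s - 4)] + [-1/(s - 2)].
Invert each term: -5/(s - 1) ↔ -5e^(t); -1/(s - 4) ↔ -e^(4t); -1/(s - 2) ↔ -e^(2t).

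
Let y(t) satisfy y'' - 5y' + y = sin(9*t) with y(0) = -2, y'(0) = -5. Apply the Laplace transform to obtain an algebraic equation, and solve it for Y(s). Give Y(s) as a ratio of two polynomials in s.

Laplace-transform each side.
With L{y''} = s^2 Y - s·y(0) - y'(0) and L{y'} = sY - y(0), with y(0) = -2, y'(0) = -5: the LHS transforms to (s^2 - 5*s + 1)Y - (-2*s + 5).
The right side is L{sin(9*t)} = 9/(s^2 + 81).
So (s^2 - 5*s + 1)Y = 9/(s^2 + 81) + (-2*s + 5).
Solve for Y(s) and write it as one ratio of polynomials.

Y(s) = (-2*s^3 + 5*s^2 - 162*s + 414)/(s^4 - 5*s^3 + 82*s^2 - 405*s + 81)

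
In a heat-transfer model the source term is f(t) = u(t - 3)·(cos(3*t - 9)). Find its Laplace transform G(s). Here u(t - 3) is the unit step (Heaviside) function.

By the second shifting theorem, L{u(t - c)·g(t - c)} = e^(-cs)·H(s) with c = 3 and H(s) = L{g(t)}.
L{cos(3t)} = s/(s^2 + 9).

G(s) = s*exp(-3*s)/(s^2 + 9)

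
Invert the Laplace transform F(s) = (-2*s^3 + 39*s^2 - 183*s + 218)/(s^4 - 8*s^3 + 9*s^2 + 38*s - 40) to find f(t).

Factor the denominator: s^4 - 8*s^3 + 9*s^2 + 38*s - 40 = (s - 5)*(s - 4)*(s - 1)*(s + 2).
Partial fraction decomposition gives [1/(s - 5)] + [2/(s - 1)] + [-6/(s + 2)] + [1/(s - 4)].
Invert each term: 1/(s - 5) ↔ e^(5t); 2/(s - 1) ↔ 2e^(t); -6/(s + 2) ↔ -6e^(-2t); 1/(s - 4) ↔ e^(4t).

f(t) = exp(5*t) + exp(4*t) + 2*exp(t) - 6*exp(-2*t)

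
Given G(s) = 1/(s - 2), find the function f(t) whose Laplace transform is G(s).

f(t) = exp(2*t)

Since L{e^(2t)} = 1/(s - 2), the inverse is exp(2*t).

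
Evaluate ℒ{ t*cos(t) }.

L{cos(t)} = s/(s^2 + 1).
Then apply L{t·g(t)} = -d/ds[G(s)] with G(s) = s/(s^2 + 1):
differentiating 1 time and applying the sign gives (s - 1)*(s + 1)/(s^2 + 1)^2.

(s - 1)*(s + 1)/(s^2 + 1)^2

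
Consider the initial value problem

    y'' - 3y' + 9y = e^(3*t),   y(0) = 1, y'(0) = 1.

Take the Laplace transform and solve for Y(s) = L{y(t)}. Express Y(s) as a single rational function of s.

Y(s) = (s^2 - 5*s + 7)/(s^3 - 6*s^2 + 18*s - 27)

Apply the Laplace transform to the equation.
Using L{y''} = s^2 Y - s·y(0) - y'(0) and L{y'} = sY - y(0), with y(0) = 1, y'(0) = 1, the left side becomes (s^2 - 3*s + 9)Y - (s - 2).
The right side is L{e^(3*t)} = 1/(s - 3).
So (s^2 - 3*s + 9)Y = 1/(s - 3) + (s - 2).
Divide through and combine into a single rational function.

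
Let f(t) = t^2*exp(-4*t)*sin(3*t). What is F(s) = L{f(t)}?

F(s) = 18*(s^2 + 8*s + 13)/(s^2 + 8*s + 25)^3

L{sin(3t)} = 3/(s^2 + 9).
Multiplying by e^(-4t) shifts s → s + 4, so L{exp(-4*t)*sin(3*t)} = 3/((s + 4)^2 + 9).
Then apply L{t^2·g(t)} = (-1)^2 d^2/ds^2[G(s)] with G(s) = 3/((s + 4)^2 + 9):
differentiating 2 times and applying the sign gives 18*(s^2 + 8*s + 13)/(s^2 + 8*s + 25)^3.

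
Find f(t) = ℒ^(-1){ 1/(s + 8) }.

f(t) = exp(-8*t)

Since L{e^(-8t)} = 1/(s + 8), the inverse is e^(-8*t).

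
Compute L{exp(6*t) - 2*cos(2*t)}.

-2*s/(s^2 + 4) + 1/(s - 6)

By linearity of the Laplace transform, transform each term separately.
L{e^(6t)} = 1/(s - 6); (-2)·[L{cos(2t)} = s/(s^2 + 4)].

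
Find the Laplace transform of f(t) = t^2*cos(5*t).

2*s*(s^2 - 75)/(s^2 + 25)^3

L{cos(5t)} = s/(s^2 + 25).
Then apply L{t^2·g(t)} = (-1)^2 d^2/ds^2[G(s)] with G(s) = s/(s^2 + 25):
differentiating 2 times and applying the sign gives 2*s*(s^2 - 75)/(s^2 + 25)^3.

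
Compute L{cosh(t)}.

s/(s^2 - 1)

L{cosh(t)} = s/(s^2 - 1).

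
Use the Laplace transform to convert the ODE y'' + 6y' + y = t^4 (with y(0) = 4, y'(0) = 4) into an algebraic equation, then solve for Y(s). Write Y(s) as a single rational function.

Take the Laplace transform of both sides.
The derivative rules (L{y''} = s^2 Y - s·y(0) - y'(0) and L{y'} = sY - y(0), with y(0) = 4, y'(0) = 4) turn the left side into (s^2 + 6*s + 1)Y - (4*s + 28).
The right side is L{t^4} = 24/s^5.
So (s^2 + 6*s + 1)Y = 24/s^5 + (4*s + 28).
Divide through and combine into a single rational function.

Y(s) = (4*s^6 + 28*s^5 + 24)/(s^7 + 6*s^6 + s^5)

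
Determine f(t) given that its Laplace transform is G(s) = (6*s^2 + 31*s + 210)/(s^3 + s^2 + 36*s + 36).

f(t) = 5*sin(6*t) + cos(6*t) + 5*exp(-t)

Factor the denominator: s^3 + s^2 + 36*s + 36 = (s + 1)*(s^2 + 36).
Partial fraction decomposition gives [5/(s + 1)] + [s/(s^2 + 36)] + [30/(s^2 + 36)].
Invert each term: 5/(s + 1) ↔ 5e^(-t); 1·s/(s^2 + 36) ↔ cos(6t); 5·6/(s^2 + 36) ↔ 5sin(6t).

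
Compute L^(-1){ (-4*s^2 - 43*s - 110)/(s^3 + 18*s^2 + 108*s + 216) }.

Factor the denominator: s^3 + 18*s^2 + 108*s + 216 = (s + 6)^3.
Partial fraction decomposition gives [-4/(s + 6)] + [5/(s + 6)^2] + [4/(s + 6)^3].
Invert each term: -4/(s + 6) ↔ -4e^(-6t); 5/(s + 6)^2 ↔ 5t·e^(-6t); 4/(s + 6)^3 ↔ (2)t^2·e^(-6t).

2*t^2*exp(-6*t) + 5*t*exp(-6*t) - 4*exp(-6*t)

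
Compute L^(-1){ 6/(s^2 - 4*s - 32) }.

Rewrite the denominator: s^2 - 4*s - 32 = (s - 2)^2 - 36.
The form in (s - 2) signals a first-shifting-theorem factor e^(2t).
Since L{sinh(6t)} = 6/(s^2 - 36), the inverse is e^(2*t)*sinh(6*t).

exp(2*t)*sinh(6*t)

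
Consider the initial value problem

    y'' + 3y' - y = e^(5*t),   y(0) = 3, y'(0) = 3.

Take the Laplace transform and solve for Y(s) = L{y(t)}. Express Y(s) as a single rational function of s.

Y(s) = (3*s^2 - 3*s - 59)/(s^3 - 2*s^2 - 16*s + 5)

Laplace-transform each side.
The derivative rules (L{y''} = s^2 Y - s·y(0) - y'(0) and L{y'} = sY - y(0), with y(0) = 3, y'(0) = 3) turn the left side into (s^2 + 3*s - 1)Y - (3*s + 12).
The right side is L{e^(5*t)} = 1/(s - 5).
So (s^2 + 3*s - 1)Y = 1/(s - 5) + (3*s + 12).
Solve for Y(s) and write it as one ratio of polynomials.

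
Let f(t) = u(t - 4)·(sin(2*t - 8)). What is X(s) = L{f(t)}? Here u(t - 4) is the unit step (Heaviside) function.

By the second shifting theorem, L{u(t - c)·g(t - c)} = e^(-cs)·G(s) with c = 4 and G(s) = L{g(t)}.
L{sin(2t)} = 2/(s^2 + 4).

X(s) = 2*exp(-4*s)/(s^2 + 4)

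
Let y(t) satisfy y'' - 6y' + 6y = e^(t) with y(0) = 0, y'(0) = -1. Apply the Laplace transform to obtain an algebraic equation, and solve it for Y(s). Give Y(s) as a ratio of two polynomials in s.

Laplace-transform each side.
The derivative rules (L{y''} = s^2 Y - s·y(0) - y'(0) and L{y'} = sY - y(0), with y(0) = 0, y'(0) = -1) turn the left side into (s^2 - 6*s + 6)Y - (-1).
The right side is L{e^(t)} = 1/(s - 1).
So (s^2 - 6*s + 6)Y = 1/(s - 1) + (-1).
Isolate Y and clear denominators.

Y(s) = (-s + 2)/(s^3 - 7*s^2 + 12*s - 6)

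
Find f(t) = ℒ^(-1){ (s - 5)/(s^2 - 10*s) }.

Rewrite the denominator: s^2 - 10*s = (s - 5)^2 - 25.
The form in (s - 5) signals a first-shifting-theorem factor e^(5t).
Since L{cosh(5t)} = s/(s^2 - 25), the inverse is e^(5*t)*cosh(5*t).

f(t) = exp(5*t)*cosh(5*t)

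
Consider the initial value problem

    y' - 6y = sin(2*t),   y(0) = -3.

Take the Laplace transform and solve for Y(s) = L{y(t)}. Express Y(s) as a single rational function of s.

Y(s) = (-3*s^2 - 10)/(s^3 - 6*s^2 + 4*s - 24)

Transform both sides with L{·}.
With L{y'} = sY - y(0) = sY - (-3): the LHS transforms to (s - 6)Y - (-3).
The right side is L{sin(2*t)} = 2/(s^2 + 4).
So (s - 6)Y = 2/(s^2 + 4) + (-3).
Solve for Y(s) and write it as one ratio of polynomials.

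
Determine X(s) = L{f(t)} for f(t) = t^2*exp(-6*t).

L{e^(-6t)} = 1/(s + 6).
Then apply L{t^2·g(t)} = (-1)^2 d^2/ds^2[G(s)] with G(s) = 1/(s + 6):
differentiating 2 times and applying the sign gives 2/(s + 6)^3.

X(s) = 2/(s + 6)^3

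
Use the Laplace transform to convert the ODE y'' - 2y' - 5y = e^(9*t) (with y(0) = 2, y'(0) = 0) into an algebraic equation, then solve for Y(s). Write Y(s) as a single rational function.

Y(s) = (2*s^2 - 22*s + 37)/(s^3 - 11*s^2 + 13*s + 45)

Take the Laplace transform of both sides.
With L{y''} = s^2 Y - s·y(0) - y'(0) and L{y'} = sY - y(0), with y(0) = 2, y'(0) = 0: the LHS transforms to (s^2 - 2*s - 5)Y - (2*s - 4).
The right side is L{e^(9*t)} = 1/(s - 9).
So (s^2 - 2*s - 5)Y = 1/(s - 9) + (2*s - 4).
Solve for Y(s) and write it as one ratio of polynomials.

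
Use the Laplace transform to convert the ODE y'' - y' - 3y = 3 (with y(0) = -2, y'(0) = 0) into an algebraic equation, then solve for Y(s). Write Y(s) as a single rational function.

Take the Laplace transform of both sides.
With L{y''} = s^2 Y - s·y(0) - y'(0) and L{y'} = sY - y(0), with y(0) = -2, y'(0) = 0: the LHS transforms to (s^2 - s - 3)Y - (-2*s + 2).
The right side is L{3} = 3/s.
So (s^2 - s - 3)Y = 3/s + (-2*s + 2).
Isolate Y and clear denominators.

Y(s) = (-2*s^2 + 2*s + 3)/(s^3 - s^2 - 3*s)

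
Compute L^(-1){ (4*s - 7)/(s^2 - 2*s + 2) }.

-3*exp(t)*sin(t) + 4*exp(t)*cos(t)

Complete the square in the denominator: s^2 - 2*s + 2 = (s - 1)^2 + 1^2.
Split the numerator to match: 4*s - 7 = 4·(s - 1) - 3·1.
Invert each term: 4·(s - 1)/((s - 1)^2 + 1) ↔ 4e^(t)cos(t); -3·1/((s - 1)^2 + 1) ↔ -3e^(t)sin(t).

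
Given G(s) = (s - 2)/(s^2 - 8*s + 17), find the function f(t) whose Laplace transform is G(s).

Complete the square in the denominator: s^2 - 8*s + 17 = (s - 4)^2 + 1^2.
Split the numerator to match: s - 2 = 1·(s - 4) + 2·1.
Invert each term: 1·(s - 4)/((s - 4)^2 + 1) ↔ e^(4t)cos(t); 2·1/((s - 4)^2 + 1) ↔ 2e^(4t)sin(t).

f(t) = 2*exp(4*t)*sin(t) + exp(4*t)*cos(t)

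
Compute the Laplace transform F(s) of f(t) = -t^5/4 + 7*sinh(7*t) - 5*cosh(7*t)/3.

The transform is linear, so treat each term independently.
(-1/4)·[L{t^5} = 5!/s^6 = 120/s^6]; (7)·[L{sinh(7t)} = 7/(s^2 - 49)]; (-5/3)·[L{cosh(7t)} = s/(s^2 - 49)].

F(s) = -5*s/(3*(s^2 - 49)) + 49/(s^2 - 49) - 30/s^6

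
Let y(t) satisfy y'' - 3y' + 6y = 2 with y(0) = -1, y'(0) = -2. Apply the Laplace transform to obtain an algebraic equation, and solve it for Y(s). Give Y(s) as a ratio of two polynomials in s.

Y(s) = (-s^2 + s + 2)/(s^3 - 3*s^2 + 6*s)

Transform both sides with L{·}.
The derivative rules (L{y''} = s^2 Y - s·y(0) - y'(0) and L{y'} = sY - y(0), with y(0) = -1, y'(0) = -2) turn the left side into (s^2 - 3*s + 6)Y - (-s + 1).
The right side is L{2} = 2/s.
So (s^2 - 3*s + 6)Y = 2/s + (-s + 1).
Isolate Y and clear denominators.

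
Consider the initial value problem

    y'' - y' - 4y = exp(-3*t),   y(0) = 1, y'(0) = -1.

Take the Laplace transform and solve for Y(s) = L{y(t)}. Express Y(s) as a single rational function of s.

Y(s) = (s^2 + s - 5)/(s^3 + 2*s^2 - 7*s - 12)

Take the Laplace transform of both sides.
The derivative rules (L{y''} = s^2 Y - s·y(0) - y'(0) and L{y'} = sY - y(0), with y(0) = 1, y'(0) = -1) turn the left side into (s^2 - s - 4)Y - (s - 2).
The right side is L{exp(-3*t)} = 1/(s + 3).
So (s^2 - s - 4)Y = 1/(s + 3) + (s - 2).
Isolate Y and clear denominators.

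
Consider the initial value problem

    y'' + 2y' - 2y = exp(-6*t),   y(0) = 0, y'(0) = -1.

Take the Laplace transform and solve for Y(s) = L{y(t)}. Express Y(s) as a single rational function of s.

Y(s) = (-s - 5)/(s^3 + 8*s^2 + 10*s - 12)

Laplace-transform each side.
The derivative rules (L{y''} = s^2 Y - s·y(0) - y'(0) and L{y'} = sY - y(0), with y(0) = 0, y'(0) = -1) turn the left side into (s^2 + 2*s - 2)Y - (-1).
The right side is L{exp(-6*t)} = 1/(s + 6).
So (s^2 + 2*s - 2)Y = 1/(s + 6) + (-1).
Isolate Y and clear denominators.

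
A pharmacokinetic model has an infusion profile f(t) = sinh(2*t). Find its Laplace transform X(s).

X(s) = 2/(s^2 - 4)

L{sinh(2t)} = 2/(s^2 - 4).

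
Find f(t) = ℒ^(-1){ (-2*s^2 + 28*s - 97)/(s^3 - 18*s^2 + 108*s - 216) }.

Factor the denominator: s^3 - 18*s^2 + 108*s - 216 = (s - 6)^3.
Partial fraction decomposition gives [-2/(s - 6)] + [4/(s - 6)^2] + [-1/(s - 6)^3].
Invert each term: -2/(s - 6) ↔ -2e^(6t); 4/(s - 6)^2 ↔ 4t·e^(6t); -1/(s - 6)^3 ↔ (-1/2)t^2·e^(6t).

f(t) = -t^2*exp(6*t)/2 + 4*t*exp(6*t) - 2*exp(6*t)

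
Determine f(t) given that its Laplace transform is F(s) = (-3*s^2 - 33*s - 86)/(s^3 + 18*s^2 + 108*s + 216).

Factor the denominator: s^3 + 18*s^2 + 108*s + 216 = (s + 6)^3.
Partial fraction decomposition gives [-3/(s + 6)] + [3/(s + 6)^2] + [4/(s + 6)^3].
Invert each term: -3/(s + 6) ↔ -3e^(-6t); 3/(s + 6)^2 ↔ 3t·e^(-6t); 4/(s + 6)^3 ↔ (2)t^2·e^(-6t).

f(t) = 2*t^2*exp(-6*t) + 3*t*exp(-6*t) - 3*exp(-6*t)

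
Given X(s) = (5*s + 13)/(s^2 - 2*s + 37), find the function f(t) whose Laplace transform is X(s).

f(t) = 3*exp(t)*sin(6*t) + 5*exp(t)*cos(6*t)

Complete the square in the denominator: s^2 - 2*s + 37 = (s - 1)^2 + 6^2.
Split the numerator to match: 5*s + 13 = 5·(s - 1) + 3·6.
Invert each term: 5·(s - 1)/((s - 1)^2 + 36) ↔ 5e^(t)cos(6t); 3·6/((s - 1)^2 + 36) ↔ 3e^(t)sin(6t).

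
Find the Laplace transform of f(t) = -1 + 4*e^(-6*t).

The transform is linear, so treat each term independently.
(4)·[L{e^(-6t)} = 1/(s + 6)]; L{-1} = -1/s.

4/(s + 6) - 1/s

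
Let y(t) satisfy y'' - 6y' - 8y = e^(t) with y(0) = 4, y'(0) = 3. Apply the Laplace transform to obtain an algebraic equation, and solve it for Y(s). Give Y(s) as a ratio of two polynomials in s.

Y(s) = (4*s^2 - 25*s + 22)/(s^3 - 7*s^2 - 2*s + 8)

Apply the Laplace transform to the equation.
The derivative rules (L{y''} = s^2 Y - s·y(0) - y'(0) and L{y'} = sY - y(0), with y(0) = 4, y'(0) = 3) turn the left side into (s^2 - 6*s - 8)Y - (4*s - 21).
The right side is L{e^(t)} = 1/(s - 1).
So (s^2 - 6*s - 8)Y = 1/(s - 1) + (4*s - 21).
Divide through and combine into a single rational function.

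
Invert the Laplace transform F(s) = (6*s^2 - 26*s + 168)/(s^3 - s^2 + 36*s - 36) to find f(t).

f(t) = 4*exp(t) - 4*sin(6*t) + 2*cos(6*t)

Factor the denominator: s^3 - s^2 + 36*s - 36 = (s - 1)*(s^2 + 36).
Partial fraction decomposition gives [4/(s - 1)] + [2*s/(s^2 + 36)] + [-24/(s^2 + 36)].
Invert each term: 4/(s - 1) ↔ 4e^(t); 2·s/(s^2 + 36) ↔ 2cos(6t); -4·6/(s^2 + 36) ↔ -4sin(6t).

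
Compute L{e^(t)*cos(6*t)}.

L{cos(6t)} = s/(s^2 + 36).
By the first shifting theorem, multiplying by e^(t) replaces s with s - 1.

(s - 1)/((s - 1)^2 + 36)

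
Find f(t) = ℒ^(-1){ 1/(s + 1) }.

f(t) = exp(-t)

Since L{e^(-t)} = 1/(s + 1), the inverse is e^(-t).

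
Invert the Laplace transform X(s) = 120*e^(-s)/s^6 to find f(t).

The factor e^(-s) signals a time shift by c = 1 (second shifting theorem).
L{t^5} = 5!/s^6 = 120/s^6, so L^-1{120/s^6} = t^5.
Hence the inverse is u(t - 1) times that function evaluated at t - 1.

f(t) = Heaviside(t - 1)*((t - 1)^5)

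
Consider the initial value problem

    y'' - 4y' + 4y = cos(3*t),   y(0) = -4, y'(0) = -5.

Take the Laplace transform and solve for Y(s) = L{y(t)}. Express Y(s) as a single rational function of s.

Y(s) = (-4*s^3 + 11*s^2 - 35*s + 99)/(s^4 - 4*s^3 + 13*s^2 - 36*s + 36)

Take the Laplace transform of both sides.
Using L{y''} = s^2 Y - s·y(0) - y'(0) and L{y'} = sY - y(0), with y(0) = -4, y'(0) = -5, the left side becomes (s^2 - 4*s + 4)Y - (-4*s + 11).
The right side is L{cos(3*t)} = s/(s^2 + 9).
So (s^2 - 4*s + 4)Y = s/(s^2 + 9) + (-4*s + 11).
Isolate Y and clear denominators.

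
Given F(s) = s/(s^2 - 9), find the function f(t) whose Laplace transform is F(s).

Since L{cosh(3t)} = s/(s^2 - 9), the inverse is cosh(3*t).

f(t) = cosh(3*t)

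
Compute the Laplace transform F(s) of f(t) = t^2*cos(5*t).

L{cos(5t)} = s/(s^2 + 25).
Then apply L{t^2·g(t)} = (-1)^2 d^2/ds^2[G(s)] with G(s) = s/(s^2 + 25):
differentiating 2 times and applying the sign gives 2*s*(s^2 - 75)/(s^2 + 25)^3.

F(s) = 2*s*(s^2 - 75)/(s^2 + 25)^3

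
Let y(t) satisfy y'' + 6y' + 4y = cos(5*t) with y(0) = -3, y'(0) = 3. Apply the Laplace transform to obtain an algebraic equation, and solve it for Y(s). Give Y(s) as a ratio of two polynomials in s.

Transform both sides with L{·}.
Using L{y''} = s^2 Y - s·y(0) - y'(0) and L{y'} = sY - y(0), with y(0) = -3, y'(0) = 3, the left side becomes (s^2 + 6*s + 4)Y - (-3*s - 15).
The right side is L{cos(5*t)} = s/(s^2 + 25).
So (s^2 + 6*s + 4)Y = s/(s^2 + 25) + (-3*s - 15).
Isolate Y and clear denominators.

Y(s) = (-3*s^3 - 15*s^2 - 74*s - 375)/(s^4 + 6*s^3 + 29*s^2 + 150*s + 100)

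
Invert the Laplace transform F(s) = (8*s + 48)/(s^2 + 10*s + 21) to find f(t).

f(t) = 6*exp(-3*t) + 2*exp(-7*t)

Factor the denominator: s^2 + 10*s + 21 = (s + 3)*(s + 7).
Partial fraction decomposition gives [2/(s + 7)] + [6/(s + 3)].
Invert each term: 2/(s + 7) ↔ 2e^(-7t); 6/(s + 3) ↔ 6e^(-3t).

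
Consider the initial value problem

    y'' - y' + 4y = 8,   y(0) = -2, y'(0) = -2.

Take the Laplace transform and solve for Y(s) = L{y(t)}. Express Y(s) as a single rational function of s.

Y(s) = (-2*s^2 + 8)/(s^3 - s^2 + 4*s)

Transform both sides with L{·}.
The derivative rules (L{y''} = s^2 Y - s·y(0) - y'(0) and L{y'} = sY - y(0), with y(0) = -2, y'(0) = -2) turn the left side into (s^2 - s + 4)Y - (-2*s).
The right side is L{8} = 8/s.
So (s^2 - s + 4)Y = 8/s + (-2*s).
Divide through and combine into a single rational function.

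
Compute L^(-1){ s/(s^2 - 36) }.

Since L{cosh(6t)} = s/(s^2 - 36), the inverse is cosh(6*t).

cosh(6*t)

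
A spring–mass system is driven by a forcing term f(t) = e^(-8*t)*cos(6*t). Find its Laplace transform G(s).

G(s) = (s + 8)/((s + 8)^2 + 36)

L{cos(6t)} = s/(s^2 + 36).
By the first shifting theorem, multiplying by e^(-8t) replaces s with s + 8.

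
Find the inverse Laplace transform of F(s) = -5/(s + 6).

Since L{e^(-6t)} = 1/(s + 6), the inverse is exp(-6*t), scaled by -5.

-5*exp(-6*t)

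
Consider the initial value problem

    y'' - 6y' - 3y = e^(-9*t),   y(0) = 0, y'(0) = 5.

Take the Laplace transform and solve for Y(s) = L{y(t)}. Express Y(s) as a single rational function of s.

Y(s) = (5*s + 46)/(s^3 + 3*s^2 - 57*s - 27)

Apply the Laplace transform to the equation.
The derivative rules (L{y''} = s^2 Y - s·y(0) - y'(0) and L{y'} = sY - y(0), with y(0) = 0, y'(0) = 5) turn the left side into (s^2 - 6*s - 3)Y - (5).
The right side is L{e^(-9*t)} = 1/(s + 9).
So (s^2 - 6*s - 3)Y = 1/(s + 9) + (5).
Solve for Y(s) and write it as one ratio of polynomials.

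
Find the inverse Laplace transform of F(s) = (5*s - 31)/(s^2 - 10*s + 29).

-3*exp(5*t)*sin(2*t) + 5*exp(5*t)*cos(2*t)

Complete the square in the denominator: s^2 - 10*s + 29 = (s - 5)^2 + 2^2.
Split the numerator to match: 5*s - 31 = 5·(s - 5) - 3·2.
Invert each term: 5·(s - 5)/((s - 5)^2 + 4) ↔ 5e^(5t)cos(2t); -3·2/((s - 5)^2 + 4) ↔ -3e^(5t)sin(2t).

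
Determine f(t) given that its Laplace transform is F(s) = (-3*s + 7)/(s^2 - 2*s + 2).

Complete the square in the denominator: s^2 - 2*s + 2 = (s - 1)^2 + 1^2.
Split the numerator to match: -3*s + 7 = -3·(s - 1) + 4·1.
Invert each term: -3·(s - 1)/((s - 1)^2 + 1) ↔ -3e^(t)cos(t); 4·1/((s - 1)^2 + 1) ↔ 4e^(t)sin(t).

f(t) = 4*exp(t)*sin(t) - 3*exp(t)*cos(t)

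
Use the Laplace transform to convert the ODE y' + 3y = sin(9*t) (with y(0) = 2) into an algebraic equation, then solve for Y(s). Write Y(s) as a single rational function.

Y(s) = (2*s^2 + 171)/(s^3 + 3*s^2 + 81*s + 243)

Laplace-transform each side.
With L{y'} = sY - y(0) = sY - 2: the LHS transforms to (s + 3)Y - (2).
The right side is L{sin(9*t)} = 9/(s^2 + 81).
So (s + 3)Y = 9/(s^2 + 81) + (2).
Solve for Y(s) and write it as one ratio of polynomials.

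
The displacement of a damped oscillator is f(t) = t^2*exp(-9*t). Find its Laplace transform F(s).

L{e^(-9t)} = 1/(s + 9).
Then apply L{t^2·g(t)} = (-1)^2 d^2/ds^2[G(s)] with G(s) = 1/(s + 9):
differentiating 2 times and applying the sign gives 2/(s + 9)^3.

F(s) = 2/(s + 9)^3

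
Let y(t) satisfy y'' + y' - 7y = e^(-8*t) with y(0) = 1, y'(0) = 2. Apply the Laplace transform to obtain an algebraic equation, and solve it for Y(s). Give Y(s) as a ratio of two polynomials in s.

Y(s) = (s^2 + 11*s + 25)/(s^3 + 9*s^2 + s - 56)

Apply the Laplace transform to the equation.
Using L{y''} = s^2 Y - s·y(0) - y'(0) and L{y'} = sY - y(0), with y(0) = 1, y'(0) = 2, the left side becomes (s^2 + s - 7)Y - (s + 3).
The right side is L{e^(-8*t)} = 1/(s + 8).
So (s^2 + s - 7)Y = 1/(s + 8) + (s + 3).
Solve for Y(s) and write it as one ratio of polynomials.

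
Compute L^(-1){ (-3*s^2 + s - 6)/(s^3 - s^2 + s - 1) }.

-4*exp(t) + 2*sin(t) + cos(t)

Factor the denominator: s^3 - s^2 + s - 1 = (s - 1)*(s^2 + 1).
Partial fraction decomposition gives [-4/(s - 1)] + [s/(s^2 + 1)] + [2/(s^2 + 1)].
Invert each term: -4/(s - 1) ↔ -4e^(t); 1·s/(s^2 + 1) ↔ cos(t); 2·1/(s^2 + 1) ↔ 2sin(t).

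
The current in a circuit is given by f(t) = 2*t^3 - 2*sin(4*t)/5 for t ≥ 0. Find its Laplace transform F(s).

F(s) = -8/(5*(s^2 + 16)) + 12/s^4

Apply the Laplace transform termwise.
(-2/5)·[L{sin(4t)} = 4/(s^2 + 16)]; (2)·[L{t^3} = 3!/s^4 = 6/s^4].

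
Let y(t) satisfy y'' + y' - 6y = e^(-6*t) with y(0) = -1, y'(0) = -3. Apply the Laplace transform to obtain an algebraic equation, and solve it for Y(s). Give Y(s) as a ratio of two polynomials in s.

Transform both sides with L{·}.
Using L{y''} = s^2 Y - s·y(0) - y'(0) and L{y'} = sY - y(0), with y(0) = -1, y'(0) = -3, the left side becomes (s^2 + s - 6)Y - (-s - 4).
The right side is L{e^(-6*t)} = 1/(s + 6).
So (s^2 + s - 6)Y = 1/(s + 6) + (-s - 4).
Isolate Y and clear denominators.

Y(s) = (-s^2 - 10*s - 23)/(s^3 + 7*s^2 - 36)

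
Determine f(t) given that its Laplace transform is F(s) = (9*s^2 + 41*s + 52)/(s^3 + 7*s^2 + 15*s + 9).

f(t) = -5*t*exp(-3*t) + 5*exp(-t) + 4*exp(-3*t)

Factor the denominator: s^3 + 7*s^2 + 15*s + 9 = (s + 1)*(s + 3)^2.
Partial fraction decomposition gives [4/(s + 3)] + [-5/(s + 3)^2] + [5/(s + 1)].
Invert each term: 4/(s + 3) ↔ 4e^(-3t); -5/(s + 3)^2 ↔ -5t·e^(-3t); 5/(s + 1) ↔ 5e^(-t).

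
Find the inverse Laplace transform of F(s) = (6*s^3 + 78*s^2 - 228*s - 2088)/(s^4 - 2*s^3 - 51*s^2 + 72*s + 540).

Factor the denominator: s^4 - 2*s^3 - 51*s^2 + 72*s + 540 = (s - 6)*(s - 5)*(s + 3)*(s + 6).
Partial fraction decomposition gives [-4/(s + 3)] + [6/(s - 6)] + [-2/(s + 6)] + [6/(s - 5)].
Invert each term: -4/(s + 3) ↔ -4e^(-3t); 6/(s - 6) ↔ 6e^(6t); -2/(s + 6) ↔ -2e^(-6t); 6/(s - 5) ↔ 6e^(5t).

6*exp(6*t) + 6*exp(5*t) - 4*exp(-3*t) - 2*exp(-6*t)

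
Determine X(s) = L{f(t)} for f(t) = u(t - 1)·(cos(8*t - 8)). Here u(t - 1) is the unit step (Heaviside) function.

X(s) = s*exp(-s)/(s^2 + 64)

By the second shifting theorem, L{u(t - c)·g(t - c)} = e^(-cs)·G(s) with c = 1 and G(s) = L{g(t)}.
L{cos(8t)} = s/(s^2 + 64).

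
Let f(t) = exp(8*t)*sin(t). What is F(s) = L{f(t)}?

L{sin(t)} = 1/(s^2 + 1).
By the first shifting theorem, multiplying by e^(8t) replaces s with s - 8.

F(s) = 1/((s - 8)^2 + 1)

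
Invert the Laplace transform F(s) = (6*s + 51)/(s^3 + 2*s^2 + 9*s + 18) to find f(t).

f(t) = 4*sin(3*t) - 3*cos(3*t) + 3*exp(-2*t)

Factor the denominator: s^3 + 2*s^2 + 9*s + 18 = (s + 2)*(s^2 + 9).
Partial fraction decomposition gives [3/(s + 2)] + [-3*s/(s^2 + 9)] + [12/(s^2 + 9)].
Invert each term: 3/(s + 2) ↔ 3e^(-2t); -3·s/(s^2 + 9) ↔ -3cos(3t); 4·3/(s^2 + 9) ↔ 4sin(3t).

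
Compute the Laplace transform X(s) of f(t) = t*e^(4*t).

X(s) = (s - 4)^(-2)

L{e^(4t)} = 1/(s - 4).
Then apply L{t·g(t)} = -d/ds[G(s)] with G(s) = 1/(s - 4):
differentiating 1 time and applying the sign gives (s - 4)^(-2).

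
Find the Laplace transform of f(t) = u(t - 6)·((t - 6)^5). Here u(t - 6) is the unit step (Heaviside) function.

By the second shifting theorem, L{u(t - c)·g(t - c)} = e^(-cs)·H(s) with c = 6 and H(s) = L{g(t)}.
L{t^5} = 5!/s^6 = 120/s^6.

120*exp(-6*s)/s^6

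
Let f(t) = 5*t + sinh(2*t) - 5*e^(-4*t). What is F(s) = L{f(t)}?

The transform is linear, so treat each term independently.
L{sinh(2t)} = 2/(s^2 - 4); (5)·[L{t} = 1!/s^2 = 1/s^2]; (-5)·[L{e^(-4t)} = 1/(s + 4)].

F(s) = 2/(s^2 - 4) - 5/(s + 4) + 5/s^2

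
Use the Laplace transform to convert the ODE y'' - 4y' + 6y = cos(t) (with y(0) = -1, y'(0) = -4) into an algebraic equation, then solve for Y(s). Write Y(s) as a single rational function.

Y(s) = -s^3/(s^4 - 4*s^3 + 7*s^2 - 4*s + 6)

Take the Laplace transform of both sides.
Using L{y''} = s^2 Y - s·y(0) - y'(0) and L{y'} = sY - y(0), with y(0) = -1, y'(0) = -4, the left side becomes (s^2 - 4*s + 6)Y - (-s).
The right side is L{cos(t)} = s/(s^2 + 1).
So (s^2 - 4*s + 6)Y = s/(s^2 + 1) + (-s).
Isolate Y and clear denominators.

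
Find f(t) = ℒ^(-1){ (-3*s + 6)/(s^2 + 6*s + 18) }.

Complete the square in the denominator: s^2 + 6*s + 18 = (s + 3)^2 + 3^2.
Split the numerator to match: -3*s + 6 = -3·(s + 3) + 5·3.
Invert each term: -3·(s + 3)/((s + 3)^2 + 9) ↔ -3e^(-3t)cos(3t); 5·3/((s + 3)^2 + 9) ↔ 5e^(-3t)sin(3t).

f(t) = 5*exp(-3*t)*sin(3*t) - 3*exp(-3*t)*cos(3*t)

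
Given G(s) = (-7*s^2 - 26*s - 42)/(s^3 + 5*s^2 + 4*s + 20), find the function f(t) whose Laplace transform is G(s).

Factor the denominator: s^3 + 5*s^2 + 4*s + 20 = (s + 5)*(s^2 + 4).
Partial fraction decomposition gives [-3/(s + 5)] + [-4*s/(s^2 + 4)] + [-6/(s^2 + 4)].
Invert each term: -3/(s + 5) ↔ -3e^(-5t); -4·s/(s^2 + 4) ↔ -4cos(2t); -3·2/(s^2 + 4) ↔ -3sin(2t).

f(t) = -3*sin(2*t) - 4*cos(2*t) - 3*exp(-5*t)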